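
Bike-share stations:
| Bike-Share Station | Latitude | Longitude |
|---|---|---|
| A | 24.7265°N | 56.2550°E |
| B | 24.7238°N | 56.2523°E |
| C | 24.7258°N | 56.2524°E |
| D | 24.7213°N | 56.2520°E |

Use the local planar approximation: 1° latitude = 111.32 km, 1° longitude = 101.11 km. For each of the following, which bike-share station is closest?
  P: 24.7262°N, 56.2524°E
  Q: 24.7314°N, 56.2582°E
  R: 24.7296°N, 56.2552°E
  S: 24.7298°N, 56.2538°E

P at 24.7262°N, 56.2524°E:
  A: 0.2650 km
  B: 0.2674 km
  C: 0.0445 km
  D: 0.5470 km
  → nearest: C (0.0445 km)
Q at 24.7314°N, 56.2582°E:
  A: 0.6342 km
  B: 1.0352 km
  C: 0.8559 km
  D: 1.2873 km
  → nearest: A (0.6342 km)
R at 24.7296°N, 56.2552°E:
  A: 0.3457 km
  B: 0.7091 km
  C: 0.5090 km
  D: 0.9790 km
  → nearest: A (0.3457 km)
S at 24.7298°N, 56.2538°E:
  A: 0.3869 km
  B: 0.6849 km
  C: 0.4672 km
  D: 0.9636 km
  → nearest: A (0.3869 km)

P→C; Q→A; R→A; S→A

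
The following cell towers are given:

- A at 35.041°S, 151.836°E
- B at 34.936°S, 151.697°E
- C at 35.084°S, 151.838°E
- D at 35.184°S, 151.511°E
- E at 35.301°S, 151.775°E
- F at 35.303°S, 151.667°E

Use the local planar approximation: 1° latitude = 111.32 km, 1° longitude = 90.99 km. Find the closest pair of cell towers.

A and C

Pairwise distances:
A–B: 17.222 km
A–C: 4.790 km
A–D: 33.584 km
A–E: 29.471 km
A–F: 32.971 km
B–C: 20.881 km
B–D: 32.382 km
B–E: 41.247 km
B–F: 40.946 km
C–D: 31.768 km
C–E: 24.827 km
C–F: 28.921 km
D–E: 27.325 km
D–F: 19.416 km
E–F: 9.829 km
Closest pair: A–C at 4.790 km.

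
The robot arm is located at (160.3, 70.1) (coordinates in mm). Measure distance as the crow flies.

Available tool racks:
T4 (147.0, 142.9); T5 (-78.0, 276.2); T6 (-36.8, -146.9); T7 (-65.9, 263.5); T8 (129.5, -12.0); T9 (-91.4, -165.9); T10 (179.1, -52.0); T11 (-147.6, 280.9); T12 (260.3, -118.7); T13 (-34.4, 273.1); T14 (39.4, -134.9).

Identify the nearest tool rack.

T4

Distances from (160.3, 70.1):
T4: √((-13.3)² + (72.8)²) = √(176.890 + 5299.840) = 74.0 mm
T5: √((-238.3)² + (206.1)²) = √(56786.890 + 42477.210) = 315.1 mm
T6: √((-197.1)² + (-217.0)²) = √(38848.410 + 47089.000) = 293.2 mm
T7: √((-226.2)² + (193.4)²) = √(51166.440 + 37403.560) = 297.6 mm
T8: √((-30.8)² + (-82.1)²) = √(948.640 + 6740.410) = 87.7 mm
T9: √((-251.7)² + (-236.0)²) = √(63352.890 + 55696.000) = 345.0 mm
T10: √((18.8)² + (-122.1)²) = √(353.440 + 14908.410) = 123.5 mm
T11: √((-307.9)² + (210.8)²) = √(94802.410 + 44436.640) = 373.1 mm
T12: √((100.0)² + (-188.8)²) = √(10000.000 + 35645.440) = 213.6 mm
T13: √((-194.7)² + (203.0)²) = √(37908.090 + 41209.000) = 281.3 mm
T14: √((-120.9)² + (-205.0)²) = √(14616.810 + 42025.000) = 238.0 mm
Minimum: T4 at 74.0 mm.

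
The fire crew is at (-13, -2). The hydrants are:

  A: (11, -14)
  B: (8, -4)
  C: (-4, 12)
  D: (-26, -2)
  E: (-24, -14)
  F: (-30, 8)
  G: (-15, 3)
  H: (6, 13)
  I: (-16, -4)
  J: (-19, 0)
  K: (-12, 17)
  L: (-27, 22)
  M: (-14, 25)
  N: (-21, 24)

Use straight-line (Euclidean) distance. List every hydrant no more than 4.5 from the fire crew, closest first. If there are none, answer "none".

I

Distances from (-13, -2):
A: √((24)² + (-12)²) = √(576.000 + 144.000) = 26.8
B: √((21)² + (-2)²) = √(441.000 + 4.000) = 21.1
C: √((9)² + (14)²) = √(81.000 + 196.000) = 16.6
D: √((-13)² + (0)²) = √(169.000 + 0.000) = 13.0
E: √((-11)² + (-12)²) = √(121.000 + 144.000) = 16.3
F: √((-17)² + (10)²) = √(289.000 + 100.000) = 19.7
G: √((-2)² + (5)²) = √(4.000 + 25.000) = 5.4
H: √((19)² + (15)²) = √(361.000 + 225.000) = 24.2
I: √((-3)² + (-2)²) = √(9.000 + 4.000) = 3.6
J: √((-6)² + (2)²) = √(36.000 + 4.000) = 6.3
K: √((1)² + (19)²) = √(1.000 + 361.000) = 19.0
L: √((-14)² + (24)²) = √(196.000 + 576.000) = 27.8
M: √((-1)² + (27)²) = √(1.000 + 729.000) = 27.0
N: √((-8)² + (26)²) = √(64.000 + 676.000) = 27.2
Threshold 4.5: I (3.6) is within range.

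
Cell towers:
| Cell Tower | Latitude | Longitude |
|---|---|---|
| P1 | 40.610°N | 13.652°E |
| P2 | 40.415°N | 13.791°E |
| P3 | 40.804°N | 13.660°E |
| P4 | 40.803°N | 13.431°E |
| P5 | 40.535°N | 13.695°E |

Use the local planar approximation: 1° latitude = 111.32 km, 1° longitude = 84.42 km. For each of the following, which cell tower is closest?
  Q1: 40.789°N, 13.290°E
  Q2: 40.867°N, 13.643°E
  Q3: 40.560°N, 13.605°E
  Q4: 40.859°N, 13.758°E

Q1→P4; Q2→P3; Q3→P1; Q4→P3

Q1 at 40.789°N, 13.290°E:
  P1: √((-0.179·111.32)² + (0.362·84.42)²) = √(397.05663 + 933.91604) = 36.482 km
  P2: √((-0.374·111.32)² + (0.501·84.42)²) = √(1733.36331 + 1788.81796) = 59.348 km
  P3: √((0.015·111.32)² + (0.370·84.42)²) = √(2.78823 + 975.65021) = 31.280 km
  P4: √((0.014·111.32)² + (0.141·84.42)²) = √(2.42886 + 141.68665) = 12.005 km
  P5: √((-0.254·111.32)² + (0.405·84.42)²) = √(799.49146 + 1168.96294) = 44.367 km
  → nearest: P4 (12.005 km)
Q2 at 40.867°N, 13.643°E:
  P1: √((-0.257·111.32)² + (0.009·84.42)²) = √(818.48861 + 0.57727) = 28.619 km
  P2: √((-0.452·111.32)² + (0.148·84.42)²) = √(2531.76426 + 156.10403) = 51.845 km
  P3: √((-0.063·111.32)² + (0.017·84.42)²) = √(49.18441 + 2.05963) = 7.158 km
  P4: √((-0.064·111.32)² + (-0.212·84.42)²) = √(50.75822 + 320.30404) = 19.263 km
  P5: √((-0.332·111.32)² + (0.052·84.42)²) = √(1365.91150 + 19.27070) = 37.218 km
  → nearest: P3 (7.158 km)
Q3 at 40.560°N, 13.605°E:
  P1: √((0.050·111.32)² + (0.047·84.42)²) = √(30.98036 + 15.74296) = 6.835 km
  P2: √((-0.145·111.32)² + (0.186·84.42)²) = √(260.54479 + 246.55657) = 22.519 km
  P3: √((0.244·111.32)² + (0.055·84.42)²) = √(737.77859 + 21.55838) = 27.556 km
  P4: √((0.243·111.32)² + (-0.174·84.42)²) = √(731.74362 + 215.76907) = 30.782 km
  P5: √((-0.025·111.32)² + (0.090·84.42)²) = √(7.74509 + 57.72656) = 8.091 km
  → nearest: P1 (6.835 km)
Q4 at 40.859°N, 13.758°E:
  P1: √((-0.249·111.32)² + (-0.106·84.42)²) = √(768.32522 + 80.07601) = 29.127 km
  P2: √((-0.444·111.32)² + (0.033·84.42)²) = √(2442.93738 + 7.76102) = 49.505 km
  P3: √((-0.055·111.32)² + (-0.098·84.42)²) = √(37.48623 + 68.44518) = 10.292 km
  P4: √((-0.056·111.32)² + (-0.327·84.42)²) = √(38.86176 + 762.05480) = 28.300 km
  P5: √((-0.324·111.32)² + (-0.063·84.42)²) = √(1300.87754 + 28.28602) = 36.458 km
  → nearest: P3 (10.292 km)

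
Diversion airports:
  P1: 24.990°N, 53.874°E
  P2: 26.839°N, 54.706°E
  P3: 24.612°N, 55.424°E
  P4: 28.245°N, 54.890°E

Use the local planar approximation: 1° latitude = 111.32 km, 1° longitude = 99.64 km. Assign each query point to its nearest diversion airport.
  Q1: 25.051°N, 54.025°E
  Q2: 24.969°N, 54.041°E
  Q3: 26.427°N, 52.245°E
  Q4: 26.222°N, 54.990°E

Q1→P1; Q2→P1; Q3→P1; Q4→P2

Q1 at 25.051°N, 54.025°E:
  P1: √((-0.061·111.32)² + (-0.151·99.64)²) = √(46.11116 + 226.37128) = 16.507 km
  P2: √((1.788·111.32)² + (0.681·99.64)²) = √(39616.98529 + 4604.27931) = 210.289 km
  P3: √((-0.439·111.32)² + (1.399·99.64)²) = √(2388.22608 + 19431.34518) = 147.714 km
  P4: √((3.194·111.32)² + (0.865·99.64)²) = √(126420.12602 + 7428.47477) = 365.853 km
  → nearest: P1 (16.507 km)
Q2 at 24.969°N, 54.041°E:
  P1: √((0.021·111.32)² + (-0.167·99.64)²) = √(5.46493 + 276.88561) = 16.803 km
  P2: √((1.870·111.32)² + (0.665·99.64)²) = √(43334.08276 + 4390.46711) = 218.459 km
  P3: √((-0.357·111.32)² + (1.383·99.64)²) = √(1579.36616 + 18989.42428) = 143.418 km
  P4: √((3.276·111.32)² + (0.849·99.64)²) = √(132994.65325 + 7156.20574) = 374.367 km
  → nearest: P1 (16.803 km)
Q3 at 26.427°N, 52.245°E:
  P1: √((-1.437·111.32)² + (1.629·99.64)²) = √(25589.38990 + 26345.69176) = 227.893 km
  P2: √((0.412·111.32)² + (2.461·99.64)²) = √(2103.49182 + 60129.92541) = 249.466 km
  P3: √((-1.815·111.32)² + (3.179·99.64)²) = √(40822.50530 + 100334.08479) = 375.708 km
  P4: √((1.818·111.32)² + (2.645·99.64)²) = √(40957.56726 + 69457.44288) = 332.288 km
  → nearest: P1 (227.893 km)
Q4 at 26.222°N, 54.990°E:
  P1: √((-1.232·111.32)² + (-1.116·99.64)²) = √(18809.09115 + 12365.04858) = 176.562 km
  P2: √((0.617·111.32)² + (-0.284·99.64)²) = √(4717.55230 + 800.76322) = 74.285 km
  P3: √((-1.610·111.32)² + (0.434·99.64)²) = √(32121.67232 + 1870.02278) = 184.368 km
  P4: √((2.023·111.32)² + (-0.100·99.64)²) = √(50715.20214 + 99.28130) = 225.421 km
  → nearest: P2 (74.285 km)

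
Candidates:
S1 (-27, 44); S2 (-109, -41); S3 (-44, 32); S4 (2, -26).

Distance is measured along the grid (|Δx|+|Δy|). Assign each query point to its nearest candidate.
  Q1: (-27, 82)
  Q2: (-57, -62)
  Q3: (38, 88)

Q1 at (-27, 82):
  S1: 38
  S2: 205
  S3: 67
  S4: 137
  → nearest: S1 (38)
Q2 at (-57, -62):
  S1: 136
  S2: 73
  S3: 107
  S4: 95
  → nearest: S2 (73)
Q3 at (38, 88):
  S1: 109
  S2: 276
  S3: 138
  S4: 150
  → nearest: S1 (109)

Q1→S1; Q2→S2; Q3→S1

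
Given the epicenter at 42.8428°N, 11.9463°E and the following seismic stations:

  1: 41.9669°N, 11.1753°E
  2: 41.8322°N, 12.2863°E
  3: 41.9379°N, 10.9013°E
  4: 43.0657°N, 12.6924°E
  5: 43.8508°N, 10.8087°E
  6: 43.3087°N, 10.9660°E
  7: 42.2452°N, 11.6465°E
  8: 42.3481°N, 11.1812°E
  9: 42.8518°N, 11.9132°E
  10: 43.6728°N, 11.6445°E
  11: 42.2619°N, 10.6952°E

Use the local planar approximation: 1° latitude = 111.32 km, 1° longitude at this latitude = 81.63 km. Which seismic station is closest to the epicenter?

Distances from 42.8428°N, 11.9463°E:
1: 116.0530 km
2: 115.8730 km
3: 131.9996 km
4: 65.7648 km
5: 145.6524 km
6: 95.3592 km
7: 70.8835 km
8: 83.2667 km
9: 2.8817 km
10: 95.6236 km
11: 120.8787 km
Minimum: 9 at 2.8817 km.

9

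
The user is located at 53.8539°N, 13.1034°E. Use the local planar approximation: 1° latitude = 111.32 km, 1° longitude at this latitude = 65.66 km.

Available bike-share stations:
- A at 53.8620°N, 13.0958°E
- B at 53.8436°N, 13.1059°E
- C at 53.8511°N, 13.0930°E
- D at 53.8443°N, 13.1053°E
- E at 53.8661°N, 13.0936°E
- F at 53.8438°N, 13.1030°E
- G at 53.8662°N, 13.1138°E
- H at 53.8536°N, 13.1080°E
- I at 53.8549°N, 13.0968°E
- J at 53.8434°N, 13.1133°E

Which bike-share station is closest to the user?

Distances from 53.8539°N, 13.1034°E:
A: 1.0306 km
B: 1.1583 km
C: 0.7506 km
D: 1.0759 km
E: 1.5028 km
F: 1.1246 km
G: 1.5301 km
H: 0.3039 km
I: 0.4474 km
J: 1.3375 km
Minimum: H at 0.3039 km.

H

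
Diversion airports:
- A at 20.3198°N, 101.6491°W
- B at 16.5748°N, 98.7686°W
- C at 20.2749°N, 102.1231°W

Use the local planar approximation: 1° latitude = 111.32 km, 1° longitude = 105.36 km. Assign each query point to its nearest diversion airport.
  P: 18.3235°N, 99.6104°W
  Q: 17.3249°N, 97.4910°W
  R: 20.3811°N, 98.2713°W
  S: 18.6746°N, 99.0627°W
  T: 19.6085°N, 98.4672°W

P→B; Q→B; R→A; S→B; T→B

P at 18.3235°N, 99.6104°W:
  A: 309.0684 km
  B: 213.9179 km
  C: 342.4545 km
  → nearest: B (213.9179 km)
Q at 17.3249°N, 97.4910°W:
  A: 550.5268 km
  B: 158.4037 km
  C: 588.2378 km
  → nearest: B (158.4037 km)
R at 20.3811°N, 98.2713°W:
  A: 355.9504 km
  B: 426.9446 km
  C: 405.9978 km
  → nearest: A (355.9504 km)
S at 18.6746°N, 99.0627°W:
  A: 328.3284 km
  B: 235.7946 km
  C: 368.3826 km
  → nearest: B (235.7946 km)
T at 19.6085°N, 98.4672°W:
  A: 344.4691 km
  B: 339.2012 km
  C: 392.2642 km
  → nearest: B (339.2012 km)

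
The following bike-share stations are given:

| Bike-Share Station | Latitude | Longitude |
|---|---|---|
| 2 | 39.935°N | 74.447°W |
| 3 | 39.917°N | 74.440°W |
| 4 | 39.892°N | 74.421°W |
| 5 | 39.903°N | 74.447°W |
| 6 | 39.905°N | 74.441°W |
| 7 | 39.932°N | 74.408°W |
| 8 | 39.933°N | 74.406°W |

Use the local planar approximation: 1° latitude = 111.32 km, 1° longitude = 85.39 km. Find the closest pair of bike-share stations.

Pairwise distances:
7–8: √((0.001·111.32)² + (0.002·85.39)²) = √(0.01239 + 0.02917) = 0.204 km
5–6: √((0.002·111.32)² + (0.006·85.39)²) = √(0.04957 + 0.26249) = 0.559 km
3–6: √((-0.012·111.32)² + (-0.001·85.39)²) = √(1.78447 + 0.00729) = 1.339 km
3–5: √((-0.014·111.32)² + (-0.007·85.39)²) = √(2.42886 + 0.35728) = 1.669 km
2–3: √((-0.018·111.32)² + (0.007·85.39)²) = √(4.01505 + 0.35728) = 2.091 km
4–6: √((0.013·111.32)² + (-0.020·85.39)²) = √(2.09427 + 2.91658) = 2.238 km
4–5: √((0.011·111.32)² + (-0.026·85.39)²) = √(1.49945 + 4.92902) = 2.535 km
3–7: √((0.015·111.32)² + (0.032·85.39)²) = √(2.78823 + 7.46645) = 3.202 km
3–4: √((-0.025·111.32)² + (0.019·85.39)²) = √(7.74509 + 2.63221) = 3.221 km
2–7: √((-0.003·111.32)² + (0.039·85.39)²) = √(0.11153 + 11.09030) = 3.347 km
2–6: √((-0.030·111.32)² + (0.006·85.39)²) = √(11.15293 + 0.26249) = 3.379 km
3–8: √((0.016·111.32)² + (0.034·85.39)²) = √(3.17239 + 8.42892) = 3.406 km
2–8: √((-0.002·111.32)² + (0.041·85.39)²) = √(0.04957 + 12.25693) = 3.508 km
2–5: √((-0.032·111.32)² + (0.000·85.39)²) = √(12.68955 + 0.00000) = 3.562 km
6–7: √((0.027·111.32)² + (0.033·85.39)²) = √(9.03387 + 7.94039) = 4.120 km
6–8: √((0.028·111.32)² + (0.035·85.39)²) = √(9.71544 + 8.93203) = 4.318 km
4–7: √((0.040·111.32)² + (0.013·85.39)²) = √(19.82743 + 1.23226) = 4.589 km
5–7: √((0.029·111.32)² + (0.039·85.39)²) = √(10.42179 + 11.09030) = 4.638 km
4–8: √((0.041·111.32)² + (0.015·85.39)²) = √(20.83119 + 1.64058) = 4.740 km
5–8: √((0.030·111.32)² + (0.041·85.39)²) = √(11.15293 + 12.25693) = 4.838 km
2–4: √((-0.043·111.32)² + (0.026·85.39)²) = √(22.91307 + 4.92902) = 5.277 km
Closest pair: 7–8 at 0.204 km.

7 and 8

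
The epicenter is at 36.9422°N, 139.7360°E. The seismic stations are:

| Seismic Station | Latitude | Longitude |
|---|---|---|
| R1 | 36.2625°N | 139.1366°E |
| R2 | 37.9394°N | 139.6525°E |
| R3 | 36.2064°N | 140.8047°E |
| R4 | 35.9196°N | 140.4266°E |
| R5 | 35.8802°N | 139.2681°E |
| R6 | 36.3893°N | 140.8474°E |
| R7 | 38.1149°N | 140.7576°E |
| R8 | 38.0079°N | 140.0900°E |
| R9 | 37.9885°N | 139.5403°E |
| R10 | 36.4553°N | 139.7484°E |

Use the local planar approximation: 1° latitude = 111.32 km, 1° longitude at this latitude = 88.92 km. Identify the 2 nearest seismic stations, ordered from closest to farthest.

Distances from 36.9422°N, 139.7360°E:
R1: 92.5517 km
R2: 111.2563 km
R3: 125.4576 km
R4: 129.3428 km
R5: 125.3293 km
R6: 116.4250 km
R7: 159.0409 km
R8: 122.7388 km
R9: 117.7669 km
R10: 54.2129 km
Sorted: R10 (54.2129 km) < R1 (92.5517 km) < R2 (111.2563 km) < R6 (116.4250 km) < …

R10, R1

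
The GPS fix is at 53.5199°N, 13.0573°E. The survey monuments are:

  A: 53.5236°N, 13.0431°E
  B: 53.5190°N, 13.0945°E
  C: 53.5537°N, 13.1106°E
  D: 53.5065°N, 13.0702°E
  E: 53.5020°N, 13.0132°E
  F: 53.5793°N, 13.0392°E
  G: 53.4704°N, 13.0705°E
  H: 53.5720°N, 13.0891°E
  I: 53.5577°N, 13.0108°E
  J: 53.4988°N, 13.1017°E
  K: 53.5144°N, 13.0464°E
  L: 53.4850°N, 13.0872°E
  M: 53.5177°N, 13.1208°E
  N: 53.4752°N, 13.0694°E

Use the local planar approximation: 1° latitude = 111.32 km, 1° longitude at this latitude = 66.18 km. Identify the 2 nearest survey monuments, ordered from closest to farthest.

Distances from 53.5199°N, 13.0573°E:
A: 1.0261 km
B: 2.4639 km
C: 5.1575 km
D: 1.7187 km
E: 3.5339 km
F: 6.7200 km
G: 5.5792 km
H: 6.1698 km
I: 5.2131 km
J: 3.7618 km
K: 0.9462 km
L: 4.3600 km
M: 4.2096 km
N: 5.0400 km
Sorted: K (0.9462 km) < A (1.0261 km) < D (1.7187 km) < B (2.4639 km) < …

K, A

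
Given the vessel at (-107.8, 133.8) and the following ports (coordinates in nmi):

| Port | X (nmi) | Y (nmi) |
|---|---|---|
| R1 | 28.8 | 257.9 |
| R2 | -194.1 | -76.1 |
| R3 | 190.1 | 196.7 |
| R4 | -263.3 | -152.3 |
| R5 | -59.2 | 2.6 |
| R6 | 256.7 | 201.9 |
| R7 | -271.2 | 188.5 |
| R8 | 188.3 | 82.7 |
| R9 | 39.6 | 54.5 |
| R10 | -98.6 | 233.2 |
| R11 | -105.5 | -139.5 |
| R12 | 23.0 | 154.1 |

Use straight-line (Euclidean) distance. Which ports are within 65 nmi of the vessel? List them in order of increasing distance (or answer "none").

Distances from (-107.8, 133.8):
R1: √((136.6)² + (124.1)²) = √(18659.560 + 15400.810) = 184.6 nmi
R2: √((-86.3)² + (-209.9)²) = √(7447.690 + 44058.010) = 226.9 nmi
R3: √((297.9)² + (62.9)²) = √(88744.410 + 3956.410) = 304.5 nmi
R4: √((-155.5)² + (-286.1)²) = √(24180.250 + 81853.210) = 325.6 nmi
R5: √((48.6)² + (-131.2)²) = √(2361.960 + 17213.440) = 139.9 nmi
R6: √((364.5)² + (68.1)²) = √(132860.250 + 4637.610) = 370.8 nmi
R7: √((-163.4)² + (54.7)²) = √(26699.560 + 2992.090) = 172.3 nmi
R8: √((296.1)² + (-51.1)²) = √(87675.210 + 2611.210) = 300.5 nmi
R9: √((147.4)² + (-79.3)²) = √(21726.760 + 6288.490) = 167.4 nmi
R10: √((9.2)² + (99.4)²) = √(84.640 + 9880.360) = 99.8 nmi
R11: √((2.3)² + (-273.3)²) = √(5.290 + 74692.890) = 273.3 nmi
R12: √((130.8)² + (20.3)²) = √(17108.640 + 412.090) = 132.4 nmi
Threshold 65 nmi: none within range.

none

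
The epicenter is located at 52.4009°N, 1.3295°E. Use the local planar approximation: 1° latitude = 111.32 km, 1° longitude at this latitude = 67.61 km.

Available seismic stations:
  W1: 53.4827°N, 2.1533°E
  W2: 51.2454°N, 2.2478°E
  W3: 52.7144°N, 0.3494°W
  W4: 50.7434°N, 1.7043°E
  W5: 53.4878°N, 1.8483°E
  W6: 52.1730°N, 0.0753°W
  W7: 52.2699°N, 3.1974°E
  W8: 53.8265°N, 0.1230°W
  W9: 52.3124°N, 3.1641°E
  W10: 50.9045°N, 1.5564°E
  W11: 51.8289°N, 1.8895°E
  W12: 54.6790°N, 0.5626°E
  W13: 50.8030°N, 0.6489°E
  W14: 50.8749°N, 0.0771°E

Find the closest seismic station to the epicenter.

W11

Distances from 52.4009°N, 1.3295°E:
W1: √((1.0818·111.32)² + (0.8238·67.61)²) = √(14502.415696 + 3102.168954) = 132.6823 km
W2: √((-1.1555·111.32)² + (0.9183·67.61)²) = √(16545.743788 + 3854.704053) = 142.8301 km
W3: √((0.3135·111.32)² + (-1.6789·67.61)²) = √(1217.927637 + 12884.617492) = 118.7541 km
W4: √((-1.6575·111.32)² + (0.3748·67.61)²) = √(34045.010266 + 642.127155) = 186.2448 km
W5: √((1.0869·111.32)² + (0.5188·67.61)²) = √(14639.477376 + 1230.330546) = 125.9754 km
W6: √((-0.2279·111.32)² + (-1.4048·67.61)²) = √(643.628173 + 9020.920781) = 98.3084 km
W7: √((-0.1310·111.32)² + (1.8679·67.61)²) = √(212.661556 + 15948.840547) = 127.1279 km
W8: √((1.4256·111.32)² + (-1.4525·67.61)²) = √(25184.989186 + 9643.932322) = 186.6251 km
W9: √((-0.0885·111.32)² + (1.8346·67.61)²) = √(97.058357 + 15385.253280) = 124.4279 km
W10: √((-1.4964·111.32)² + (0.2269·67.61)²) = √(27748.645864 + 235.337353) = 167.2841 km
W11: √((-0.5720·111.32)² + (0.5600·67.61)²) = √(4054.510719 + 1433.500755) = 74.0811 km
W12: √((2.2781·111.32)² + (-0.7669·67.61)²) = √(64311.992266 + 2688.433803) = 258.8444 km
W13: √((-1.5979·111.32)² + (-0.6806·67.61)²) = √(31640.663996 + 2117.413908) = 183.7337 km
W14: √((-1.5260·111.32)² + (-1.2524·67.61)²) = √(28857.284595 + 7169.815658) = 189.8081 km
Minimum: W11 at 74.0811 km.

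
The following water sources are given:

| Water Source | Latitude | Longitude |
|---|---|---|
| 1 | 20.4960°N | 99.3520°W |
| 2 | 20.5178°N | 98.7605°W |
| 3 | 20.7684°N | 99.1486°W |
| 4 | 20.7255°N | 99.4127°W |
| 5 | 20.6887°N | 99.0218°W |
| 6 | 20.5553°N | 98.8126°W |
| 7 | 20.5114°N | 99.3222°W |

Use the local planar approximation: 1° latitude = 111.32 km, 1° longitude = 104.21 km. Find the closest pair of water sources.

Pairwise distances:
1–2: √((0.0218·111.32)² + (0.5915·104.21)²) = √(5.889242 + 3799.516105) = 61.6880 km
1–3: √((0.2724·111.32)² + (0.2034·104.21)²) = √(919.518776 + 449.283727) = 36.9973 km
1–4: √((0.2295·111.32)² + (-0.0607·104.21)²) = √(652.697238 + 40.012545) = 26.3194 km
1–5: √((0.1927·111.32)² + (0.3302·104.21)²) = √(460.161017 + 1184.057872) = 40.5490 km
1–6: √((0.0593·111.32)² + (0.5394·104.21)²) = √(43.576845 + 3159.662356) = 56.5972 km
1–7: √((0.0154·111.32)² + (0.0298·104.21)²) = √(2.938920 + 9.643869) = 3.5472 km
2–3: √((0.2506·111.32)² + (-0.3881·104.21)²) = √(778.231004 + 1635.709128) = 49.1319 km
2–4: √((0.2077·111.32)² + (-0.6522·104.21)²) = √(534.588225 + 4619.344804) = 71.7909 km
2–5: √((0.1709·111.32)² + (-0.2613·104.21)²) = √(361.934949 + 741.476876) = 33.2176 km
2–6: √((0.0375·111.32)² + (-0.0521·104.21)²) = √(17.426450 + 29.477744) = 6.8487 km
2–7: √((-0.0064·111.32)² + (-0.5617·104.21)²) = √(0.507582 + 3426.317777) = 58.5391 km
3–4: √((-0.0429·111.32)² + (-0.2641·104.21)²) = √(22.806623 + 757.452833) = 27.9331 km
3–5: √((-0.0797·111.32)² + (0.1268·104.21)²) = √(78.716004 + 174.605250) = 15.9161 km
3–6: √((-0.2131·111.32)² + (0.3360·104.21)²) = √(562.747138 + 1226.019412) = 42.2938 km
3–7: √((-0.2570·111.32)² + (-0.1736·104.21)²) = √(818.488613 + 327.279071) = 33.8492 km
4–5: √((-0.0368·111.32)² + (0.3909·104.21)²) = √(16.781935 + 1659.396358) = 40.9412 km
4–6: √((-0.1702·111.32)² + (0.6001·104.21)²) = √(358.976077 + 3910.803951) = 65.3436 km
4–7: √((-0.2141·111.32)² + (0.0905·104.21)²) = √(568.041061 + 88.943855) = 25.6317 km
5–6: √((-0.1334·111.32)² + (0.2092·104.21)²) = √(220.525114 + 475.271916) = 26.3780 km
5–7: √((-0.1773·111.32)² + (-0.3004·104.21)²) = √(389.550590 + 979.983240) = 37.0072 km
6–7: √((-0.0439·111.32)² + (-0.5096·104.21)²) = √(23.882261 + 2820.185209) = 53.3298 km
Closest pair: 1–7 at 3.5472 km.

1 and 7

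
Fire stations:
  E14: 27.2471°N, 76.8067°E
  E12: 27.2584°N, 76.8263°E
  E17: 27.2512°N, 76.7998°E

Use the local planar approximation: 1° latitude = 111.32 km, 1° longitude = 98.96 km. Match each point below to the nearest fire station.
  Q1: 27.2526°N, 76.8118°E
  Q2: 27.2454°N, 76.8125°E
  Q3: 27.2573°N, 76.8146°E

Q1 at 27.2526°N, 76.8118°E:
  E14: 0.7935 km
  E12: 1.5735 km
  E17: 1.1977 km
  → nearest: E14 (0.7935 km)
Q2 at 27.2454°N, 76.8125°E:
  E14: 0.6044 km
  E12: 1.9898 km
  E17: 1.4129 km
  → nearest: E14 (0.6044 km)
Q3 at 27.2573°N, 76.8146°E:
  E14: 1.3786 km
  E12: 1.1643 km
  E17: 1.6144 km
  → nearest: E12 (1.1643 km)

Q1→E14; Q2→E14; Q3→E12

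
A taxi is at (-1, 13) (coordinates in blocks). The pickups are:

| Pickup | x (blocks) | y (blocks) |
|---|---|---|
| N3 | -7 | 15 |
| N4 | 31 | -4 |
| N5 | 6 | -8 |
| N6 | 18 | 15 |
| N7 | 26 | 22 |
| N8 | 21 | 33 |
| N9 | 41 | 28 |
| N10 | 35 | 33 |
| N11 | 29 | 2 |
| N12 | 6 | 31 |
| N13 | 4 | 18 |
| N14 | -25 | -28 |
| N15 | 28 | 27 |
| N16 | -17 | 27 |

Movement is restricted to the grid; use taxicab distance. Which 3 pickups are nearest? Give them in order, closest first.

N3, N13, N6

Distances from (-1, 13):
N3: |-6| + |2| = 6 + 2 = 8 blocks
N4: |32| + |-17| = 32 + 17 = 49 blocks
N5: |7| + |-21| = 7 + 21 = 28 blocks
N6: |19| + |2| = 19 + 2 = 21 blocks
N7: |27| + |9| = 27 + 9 = 36 blocks
N8: |22| + |20| = 22 + 20 = 42 blocks
N9: |42| + |15| = 42 + 15 = 57 blocks
N10: |36| + |20| = 36 + 20 = 56 blocks
N11: |30| + |-11| = 30 + 11 = 41 blocks
N12: |7| + |18| = 7 + 18 = 25 blocks
N13: |5| + |5| = 5 + 5 = 10 blocks
N14: |-24| + |-41| = 24 + 41 = 65 blocks
N15: |29| + |14| = 29 + 14 = 43 blocks
N16: |-16| + |14| = 16 + 14 = 30 blocks
Sorted: N3 (8 blocks) < N13 (10 blocks) < N6 (21 blocks) < N12 (25 blocks) < N5 (28 blocks) < …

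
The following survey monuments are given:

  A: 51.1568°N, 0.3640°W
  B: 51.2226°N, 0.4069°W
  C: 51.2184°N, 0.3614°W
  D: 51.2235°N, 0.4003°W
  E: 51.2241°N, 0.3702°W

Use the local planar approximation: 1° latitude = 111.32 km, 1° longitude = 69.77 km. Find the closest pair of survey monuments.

Pairwise distances:
B–D: √((0.0009·111.32)² + (0.0066·69.77)²) = √(0.010038 + 0.212044) = 0.4713 km
C–E: √((0.0057·111.32)² + (-0.0088·69.77)²) = √(0.402621 + 0.376967) = 0.8829 km
D–E: √((0.0006·111.32)² + (0.0301·69.77)²) = √(0.004461 + 4.410323) = 2.1011 km
B–E: √((0.0015·111.32)² + (0.0367·69.77)²) = √(0.027882 + 6.556462) = 2.5660 km
C–D: √((0.0051·111.32)² + (-0.0389·69.77)²) = √(0.322320 + 7.366084) = 2.7728 km
B–C: √((-0.0042·111.32)² + (0.0455·69.77)²) = √(0.218597 + 10.077672) = 3.2088 km
A–C: √((0.0616·111.32)² + (0.0026·69.77)²) = √(47.022728 + 0.032907) = 6.8597 km
A–E: √((0.0673·111.32)² + (-0.0062·69.77)²) = √(56.127607 + 0.187120) = 7.5043 km
A–D: √((0.0667·111.32)² + (-0.0363·69.77)²) = √(55.131278 + 6.414321) = 7.8451 km
A–B: √((0.0658·111.32)² + (-0.0429·69.77)²) = √(53.653515 + 8.958845) = 7.9128 km
Closest pair: B–D at 0.4713 km.

B and D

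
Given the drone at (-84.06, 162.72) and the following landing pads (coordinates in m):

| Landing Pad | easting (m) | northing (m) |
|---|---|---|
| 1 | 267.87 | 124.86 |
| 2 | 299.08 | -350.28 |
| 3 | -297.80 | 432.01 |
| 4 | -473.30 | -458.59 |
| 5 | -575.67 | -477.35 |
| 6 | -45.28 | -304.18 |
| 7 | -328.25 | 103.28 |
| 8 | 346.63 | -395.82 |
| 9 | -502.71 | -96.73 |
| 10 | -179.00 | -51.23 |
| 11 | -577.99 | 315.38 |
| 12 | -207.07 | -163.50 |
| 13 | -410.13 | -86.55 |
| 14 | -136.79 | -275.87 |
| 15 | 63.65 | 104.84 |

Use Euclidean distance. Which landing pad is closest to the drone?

Distances from (-84.06, 162.72):
1: √((351.93)² + (-37.86)²) = √(123854.7249 + 1433.3796) = 353.96 m
2: √((383.14)² + (-513.00)²) = √(146796.2596 + 263169.0000) = 640.29 m
3: √((-213.74)² + (269.29)²) = √(45684.7876 + 72517.1041) = 343.81 m
4: √((-389.24)² + (-621.31)²) = √(151507.7776 + 386026.1161) = 733.17 m
5: √((-491.61)² + (-640.07)²) = √(241680.3921 + 409689.6049) = 807.07 m
6: √((38.78)² + (-466.90)²) = √(1503.8884 + 217995.6100) = 468.51 m
7: √((-244.19)² + (-59.44)²) = √(59628.7561 + 3533.1136) = 251.32 m
8: √((430.69)² + (-558.54)²) = √(185493.8761 + 311966.9316) = 705.31 m
9: √((-418.65)² + (-259.45)²) = √(175267.8225 + 67314.3025) = 492.53 m
10: √((-94.94)² + (-213.95)²) = √(9013.6036 + 45774.6025) = 234.07 m
11: √((-493.93)² + (152.66)²) = √(243966.8449 + 23305.0756) = 516.98 m
12: √((-123.01)² + (-326.22)²) = √(15131.4601 + 106419.4884) = 348.64 m
13: √((-326.07)² + (-249.27)²) = √(106321.6449 + 62135.5329) = 410.44 m
14: √((-52.73)² + (-438.59)²) = √(2780.4529 + 192361.1881) = 441.75 m
15: √((147.71)² + (-57.88)²) = √(21818.2441 + 3350.0944) = 158.65 m
Minimum: 15 at 158.65 m.

15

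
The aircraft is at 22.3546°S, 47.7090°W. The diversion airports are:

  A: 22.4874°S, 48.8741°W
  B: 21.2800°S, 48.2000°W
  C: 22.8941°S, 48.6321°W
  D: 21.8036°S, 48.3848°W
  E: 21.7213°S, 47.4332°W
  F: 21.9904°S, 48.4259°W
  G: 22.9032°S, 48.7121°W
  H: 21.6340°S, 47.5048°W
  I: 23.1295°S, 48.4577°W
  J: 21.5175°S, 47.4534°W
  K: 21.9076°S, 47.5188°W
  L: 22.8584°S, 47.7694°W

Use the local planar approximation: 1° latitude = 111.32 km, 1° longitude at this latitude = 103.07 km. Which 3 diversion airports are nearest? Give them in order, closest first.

K, L, E

Distances from 22.3546°S, 47.7090°W:
A: √((-0.1328·111.32)² + (-1.1651·103.07)²) = √(218.545841 + 14420.853224) = 120.9934 km
B: √((1.0746·111.32)² + (-0.4910·103.07)²) = √(14310.014301 + 2561.105898) = 129.8889 km
C: √((-0.5395·111.32)² + (-0.9231·103.07)²) = √(3606.860065 + 9052.364942) = 112.5132 km
D: √((0.5510·111.32)² + (-0.6758·103.07)²) = √(3762.266825 + 4851.778068) = 92.8119 km
E: √((0.6333·111.32)² + (0.2758·103.07)²) = √(4970.102797 + 808.077614) = 76.0143 km
F: √((0.3642·111.32)² + (-0.7169·103.07)²) = √(1643.714091 + 5459.862591) = 84.2827 km
G: √((-0.5486·111.32)² + (-1.0031·103.07)²) = √(3729.563465 + 10689.392225) = 120.0790 km
H: √((0.7206·111.32)² + (0.2042·103.07)²) = √(6434.797892 + 442.971747) = 82.9323 km
I: √((-0.7749·111.32)² + (-0.7487·103.07)²) = √(7441.109871 + 5954.978781) = 115.7415 km
J: √((0.8371·111.32)² + (0.2556·103.07)²) = √(8683.625378 + 694.042797) = 96.8384 km
K: √((0.4470·111.32)² + (0.1902·103.07)²) = √(2476.061581 + 384.313444) = 53.4825 km
L: √((-0.5038·111.32)² + (-0.0604·103.07)²) = √(3145.304684 + 38.755954) = 56.4275 km
Sorted: K (53.4825 km) < L (56.4275 km) < E (76.0143 km) < H (82.9323 km) < F (84.2827 km) < …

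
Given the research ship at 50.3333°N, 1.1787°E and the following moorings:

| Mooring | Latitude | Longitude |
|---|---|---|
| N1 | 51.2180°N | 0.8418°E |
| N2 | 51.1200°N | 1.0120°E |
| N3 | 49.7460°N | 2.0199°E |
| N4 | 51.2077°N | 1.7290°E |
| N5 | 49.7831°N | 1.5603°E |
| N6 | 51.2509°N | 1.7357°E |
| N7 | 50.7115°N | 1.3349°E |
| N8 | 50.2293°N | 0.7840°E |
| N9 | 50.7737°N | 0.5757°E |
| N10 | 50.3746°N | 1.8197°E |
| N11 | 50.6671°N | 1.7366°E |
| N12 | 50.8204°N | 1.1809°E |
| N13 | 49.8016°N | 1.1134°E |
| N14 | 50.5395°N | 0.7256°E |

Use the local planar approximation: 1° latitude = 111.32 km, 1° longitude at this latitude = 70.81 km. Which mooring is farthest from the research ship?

N6

Distances from 50.3333°N, 1.1787°E:
N1: √((0.8847·111.32)² + (-0.3369·70.81)²) = √(9699.256619 + 569.103440) = 101.3329 km
N2: √((0.7867·111.32)² + (-0.1667·70.81)²) = √(7669.458392 + 139.335053) = 88.3674 km
N3: √((-0.5873·111.32)² + (0.8412·70.81)²) = √(4274.313742 + 3548.033541) = 88.4440 km
N4: √((0.8744·111.32)² + (0.5503·70.81)²) = √(9474.726737 + 1518.407060) = 104.8481 km
N5: √((-0.5502·111.32)² + (0.3816·70.81)²) = √(3751.349843 + 730.139629) = 66.9439 km
N6: √((0.9176·111.32)² + (0.5570·70.81)²) = √(10434.057005 + 1555.605891) = 109.4973 km
N7: √((0.3782·111.32)² + (0.1562·70.81)²) = √(1772.513062 + 122.335147) = 43.5299 km
N8: √((-0.1040·111.32)² + (-0.3947·70.81)²) = √(134.033412 + 781.130223) = 30.2517 km
N9: √((0.4404·111.32)² + (-0.6030·70.81)²) = √(2403.482786 + 1823.155924) = 65.0126 km
N10: √((0.0413·111.32)² + (0.6410·70.81)²) = √(21.137153 + 2060.180384) = 45.6215 km
N11: √((0.3338·111.32)² + (0.5579·70.81)²) = √(1380.762743 + 1560.637045) = 54.2347 km
N12: √((0.4871·111.32)² + (0.0022·70.81)²) = √(2940.239139 + 0.024268) = 54.2242 km
N13: √((-0.5317·111.32)² + (-0.0653·70.81)²) = √(3503.319254 + 21.380386) = 59.3692 km
N14: √((0.2062·111.32)² + (-0.4531·70.81)²) = √(526.894563 + 1029.383762) = 39.4497 km
Maximum: N6 at 109.4973 km.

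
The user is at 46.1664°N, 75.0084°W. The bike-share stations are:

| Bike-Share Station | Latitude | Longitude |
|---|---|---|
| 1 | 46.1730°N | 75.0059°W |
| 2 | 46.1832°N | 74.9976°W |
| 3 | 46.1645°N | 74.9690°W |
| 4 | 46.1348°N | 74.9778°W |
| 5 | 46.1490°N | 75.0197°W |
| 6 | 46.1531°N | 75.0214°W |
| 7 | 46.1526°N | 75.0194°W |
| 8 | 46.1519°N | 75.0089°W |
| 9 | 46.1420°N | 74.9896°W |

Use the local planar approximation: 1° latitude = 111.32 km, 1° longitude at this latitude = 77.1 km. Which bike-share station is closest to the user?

1

Distances from 46.1664°N, 75.0084°W:
1: √((0.0066·111.32)² + (0.0025·77.1)²) = √(0.539802 + 0.037153) = 0.7596 km
2: √((0.0168·111.32)² + (0.0108·77.1)²) = √(3.497558 + 0.693356) = 2.0472 km
3: √((-0.0019·111.32)² + (0.0394·77.1)²) = √(0.044736 + 9.227864) = 3.0451 km
4: √((-0.0316·111.32)² + (0.0306·77.1)²) = √(12.374298 + 5.566108) = 4.2356 km
5: √((-0.0174·111.32)² + (-0.0113·77.1)²) = √(3.751845 + 0.759042) = 2.1239 km
6: √((-0.0133·111.32)² + (-0.0130·77.1)²) = √(2.192046 + 1.004605) = 1.7879 km
7: √((-0.0138·111.32)² + (-0.0110·77.1)²) = √(2.359960 + 0.719274) = 1.7548 km
8: √((-0.0145·111.32)² + (-0.0005·77.1)²) = √(2.605448 + 0.001486) = 1.6146 km
9: √((-0.0244·111.32)² + (0.0188·77.1)²) = √(7.377786 + 2.100992) = 3.0788 km
Minimum: 1 at 0.7596 km.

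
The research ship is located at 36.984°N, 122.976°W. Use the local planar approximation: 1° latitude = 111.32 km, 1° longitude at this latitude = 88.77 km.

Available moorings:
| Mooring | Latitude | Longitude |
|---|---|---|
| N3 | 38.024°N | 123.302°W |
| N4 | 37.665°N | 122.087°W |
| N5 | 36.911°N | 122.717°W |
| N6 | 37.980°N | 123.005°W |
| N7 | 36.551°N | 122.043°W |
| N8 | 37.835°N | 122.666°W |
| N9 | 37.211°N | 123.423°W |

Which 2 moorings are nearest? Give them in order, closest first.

Distances from 36.984°N, 122.976°W:
N3: 119.335 km
N4: 109.429 km
N5: 24.385 km
N6: 110.905 km
N7: 95.828 km
N8: 98.649 km
N9: 47.043 km
Sorted: N5 (24.385 km) < N9 (47.043 km) < N7 (95.828 km) < N8 (98.649 km) < …

N5, N9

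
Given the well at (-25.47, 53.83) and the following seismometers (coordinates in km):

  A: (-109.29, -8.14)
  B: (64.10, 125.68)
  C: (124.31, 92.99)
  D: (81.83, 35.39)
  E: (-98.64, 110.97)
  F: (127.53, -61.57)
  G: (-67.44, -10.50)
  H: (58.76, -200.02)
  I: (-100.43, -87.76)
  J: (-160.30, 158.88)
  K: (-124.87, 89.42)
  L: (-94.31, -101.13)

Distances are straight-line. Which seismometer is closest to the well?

G

Distances from (-25.47, 53.83):
A: 104.24 km
B: 114.83 km
C: 154.81 km
D: 108.87 km
E: 92.84 km
F: 191.64 km
G: 76.81 km
H: 267.46 km
I: 160.21 km
J: 170.92 km
K: 105.58 km
L: 169.56 km
Minimum: G at 76.81 km.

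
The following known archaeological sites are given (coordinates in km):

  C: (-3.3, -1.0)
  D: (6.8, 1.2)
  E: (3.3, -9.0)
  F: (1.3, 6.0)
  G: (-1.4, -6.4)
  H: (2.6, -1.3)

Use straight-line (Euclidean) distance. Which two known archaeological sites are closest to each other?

Pairwise distances:
D–H: 4.9 km
E–G: 5.4 km
C–G: 5.7 km
C–H: 5.9 km
G–H: 6.5 km
D–F: 7.3 km
F–H: 7.4 km
E–H: 7.7 km
C–F: 8.4 km
C–D: 10.3 km
C–E: 10.4 km
D–E: 10.8 km
D–G: 11.2 km
F–G: 12.7 km
E–F: 15.1 km
Closest pair: D–H at 4.9 km.

D and H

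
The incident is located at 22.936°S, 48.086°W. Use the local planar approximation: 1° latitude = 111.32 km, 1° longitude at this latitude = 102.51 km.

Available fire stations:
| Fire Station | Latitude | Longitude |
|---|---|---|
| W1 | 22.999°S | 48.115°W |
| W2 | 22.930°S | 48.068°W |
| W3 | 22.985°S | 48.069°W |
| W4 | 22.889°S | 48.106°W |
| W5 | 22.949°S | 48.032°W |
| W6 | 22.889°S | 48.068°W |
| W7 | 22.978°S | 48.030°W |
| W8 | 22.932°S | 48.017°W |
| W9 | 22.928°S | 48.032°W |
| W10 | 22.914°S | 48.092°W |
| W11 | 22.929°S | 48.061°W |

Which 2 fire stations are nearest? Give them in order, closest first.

W2, W10

Distances from 22.936°S, 48.086°W:
W1: √((-0.063·111.32)² + (-0.029·102.51)²) = √(49.18441 + 8.83748) = 7.617 km
W2: √((0.006·111.32)² + (0.018·102.51)²) = √(0.44612 + 3.40469) = 1.962 km
W3: √((-0.049·111.32)² + (0.017·102.51)²) = √(29.75353 + 3.03690) = 5.726 km
W4: √((0.047·111.32)² + (-0.020·102.51)²) = √(27.37424 + 4.20332) = 5.619 km
W5: √((-0.013·111.32)² + (0.054·102.51)²) = √(2.09427 + 30.64220) = 5.722 km
W6: √((0.047·111.32)² + (0.018·102.51)²) = √(27.37424 + 3.40469) = 5.548 km
W7: √((-0.042·111.32)² + (0.056·102.51)²) = √(21.85974 + 32.95403) = 7.404 km
W8: √((0.004·111.32)² + (0.069·102.51)²) = √(0.19827 + 50.03002) = 7.087 km
W9: √((0.008·111.32)² + (0.054·102.51)²) = √(0.79310 + 30.64220) = 5.607 km
W10: √((0.022·111.32)² + (-0.006·102.51)²) = √(5.99780 + 0.37830) = 2.525 km
W11: √((0.007·111.32)² + (0.025·102.51)²) = √(0.60721 + 6.56769) = 2.679 km
Sorted: W2 (1.962 km) < W10 (2.525 km) < W11 (2.679 km) < W6 (5.548 km) < …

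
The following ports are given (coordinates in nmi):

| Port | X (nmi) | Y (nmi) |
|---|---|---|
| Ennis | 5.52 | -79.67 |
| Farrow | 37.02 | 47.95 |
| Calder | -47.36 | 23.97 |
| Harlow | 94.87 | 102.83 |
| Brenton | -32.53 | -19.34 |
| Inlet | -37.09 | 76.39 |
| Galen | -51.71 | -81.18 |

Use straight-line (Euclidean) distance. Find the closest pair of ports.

Pairwise distances:
Ennis–Farrow: 131.45 nmi
Ennis–Calder: 116.35 nmi
Ennis–Harlow: 203.20 nmi
Ennis–Brenton: 71.33 nmi
Ennis–Inlet: 161.77 nmi
Ennis–Galen: 57.25 nmi
Farrow–Calder: 87.72 nmi
Farrow–Harlow: 79.74 nmi
Farrow–Brenton: 96.77 nmi
Farrow–Inlet: 79.38 nmi
Farrow–Galen: 156.68 nmi
Calder–Harlow: 162.63 nmi
Calder–Brenton: 45.78 nmi
Calder–Inlet: 53.42 nmi
Calder–Galen: 105.24 nmi
Harlow–Brenton: 176.51 nmi
Harlow–Inlet: 134.58 nmi
Harlow–Galen: 235.26 nmi
Brenton–Inlet: 95.84 nmi
Brenton–Galen: 64.75 nmi
Inlet–Galen: 158.25 nmi
Closest pair: Calder–Brenton at 45.78 nmi.

Calder and Brenton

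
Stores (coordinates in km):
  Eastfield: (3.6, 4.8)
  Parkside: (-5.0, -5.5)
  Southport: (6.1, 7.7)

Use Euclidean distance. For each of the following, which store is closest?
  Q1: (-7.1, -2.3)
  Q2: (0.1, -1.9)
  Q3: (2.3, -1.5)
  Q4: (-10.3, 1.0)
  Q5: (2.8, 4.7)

Q1→Parkside; Q2→Parkside; Q3→Eastfield; Q4→Parkside; Q5→Eastfield

Q1 at (-7.1, -2.3):
  Eastfield: 12.8413 km
  Parkside: 3.8275 km
  Southport: 16.5602 km
  → nearest: Parkside (3.8275 km)
Q2 at (0.1, -1.9):
  Eastfield: 7.5591 km
  Parkside: 6.2426 km
  Southport: 11.3208 km
  → nearest: Parkside (6.2426 km)
Q3 at (2.3, -1.5):
  Eastfield: 6.4327 km
  Parkside: 8.3241 km
  Southport: 9.9539 km
  → nearest: Eastfield (6.4327 km)
Q4 at (-10.3, 1.0):
  Eastfield: 14.4101 km
  Parkside: 8.3869 km
  Southport: 17.7158 km
  → nearest: Parkside (8.3869 km)
Q5 at (2.8, 4.7):
  Eastfield: 0.8062 km
  Parkside: 12.8406 km
  Southport: 4.4598 km
  → nearest: Eastfield (0.8062 km)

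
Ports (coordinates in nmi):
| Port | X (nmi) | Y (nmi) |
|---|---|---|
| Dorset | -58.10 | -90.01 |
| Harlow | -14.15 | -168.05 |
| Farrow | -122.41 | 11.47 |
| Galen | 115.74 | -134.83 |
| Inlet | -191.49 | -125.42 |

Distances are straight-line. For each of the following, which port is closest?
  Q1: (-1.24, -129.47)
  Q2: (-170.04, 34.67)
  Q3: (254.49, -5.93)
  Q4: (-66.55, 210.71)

Q1→Harlow; Q2→Farrow; Q3→Galen; Q4→Farrow

Q1 at (-1.24, -129.47):
  Dorset: √((-56.86)² + (39.46)²) = √(3233.0596 + 1557.0916) = 69.21 nmi
  Harlow: √((-12.91)² + (-38.58)²) = √(166.6681 + 1488.4164) = 40.68 nmi
  Farrow: √((-121.17)² + (140.94)²) = √(14682.1689 + 19864.0836) = 185.87 nmi
  Galen: √((116.98)² + (-5.36)²) = √(13684.3204 + 28.7296) = 117.10 nmi
  Inlet: √((-190.25)² + (4.05)²) = √(36195.0625 + 16.4025) = 190.29 nmi
  → nearest: Harlow (40.68 nmi)
Q2 at (-170.04, 34.67):
  Dorset: √((111.94)² + (-124.68)²) = √(12530.5636 + 15545.1024) = 167.56 nmi
  Harlow: √((155.89)² + (-202.72)²) = √(24301.6921 + 41095.3984) = 255.73 nmi
  Farrow: √((47.63)² + (-23.20)²) = √(2268.6169 + 538.2400) = 52.98 nmi
  Galen: √((285.78)² + (-169.50)²) = √(81670.2084 + 28730.2500) = 332.27 nmi
  Inlet: √((-21.45)² + (-160.09)²) = √(460.1025 + 25628.8081) = 161.52 nmi
  → nearest: Farrow (52.98 nmi)
Q3 at (254.49, -5.93):
  Dorset: √((-312.59)² + (-84.08)²) = √(97712.5081 + 7069.4464) = 323.70 nmi
  Harlow: √((-268.64)² + (-162.12)²) = √(72167.4496 + 26282.8944) = 313.77 nmi
  Farrow: √((-376.90)² + (17.40)²) = √(142053.6100 + 302.7600) = 377.30 nmi
  Galen: √((-138.75)² + (-128.90)²) = √(19251.5625 + 16615.2100) = 189.39 nmi
  Inlet: √((-445.98)² + (-119.49)²) = √(198898.1604 + 14277.8601) = 461.71 nmi
  → nearest: Galen (189.39 nmi)
Q4 at (-66.55, 210.71):
  Dorset: √((8.45)² + (-300.72)²) = √(71.4025 + 90432.5184) = 300.84 nmi
  Harlow: √((52.40)² + (-378.76)²) = √(2745.7600 + 143459.1376) = 382.37 nmi
  Farrow: √((-55.86)² + (-199.24)²) = √(3120.3396 + 39696.5776) = 206.92 nmi
  Galen: √((182.29)² + (-345.54)²) = √(33229.6441 + 119397.8916) = 390.68 nmi
  Inlet: √((-124.94)² + (-336.13)²) = √(15610.0036 + 112983.3769) = 358.60 nmi
  → nearest: Farrow (206.92 nmi)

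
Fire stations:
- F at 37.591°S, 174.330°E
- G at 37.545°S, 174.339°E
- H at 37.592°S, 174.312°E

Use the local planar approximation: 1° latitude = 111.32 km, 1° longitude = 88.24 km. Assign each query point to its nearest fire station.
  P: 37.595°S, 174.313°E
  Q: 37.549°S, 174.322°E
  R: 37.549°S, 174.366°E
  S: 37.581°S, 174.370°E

P→H; Q→G; R→G; S→F

P at 37.595°S, 174.313°E:
  F: √((0.004·111.32)² + (0.017·88.24)²) = √(0.19827428 + 2.25024001) = 1.564773 km
  G: √((0.050·111.32)² + (0.026·88.24)²) = √(30.98035600 + 5.26353718) = 6.020290 km
  H: √((0.003·111.32)² + (-0.001·88.24)²) = √(0.11152928 + 0.00778630) = 0.345421 km
  → nearest: H (0.345421 km)
Q at 37.549°S, 174.322°E:
  F: √((-0.042·111.32)² + (0.008·88.24)²) = √(21.85973919 + 0.49832305) = 4.728431 km
  G: √((0.004·111.32)² + (0.017·88.24)²) = √(0.19827428 + 2.25024001) = 1.564773 km
  H: √((-0.043·111.32)² + (-0.010·88.24)²) = √(22.91307130 + 0.77862976) = 4.867412 km
  → nearest: G (1.564773 km)
R at 37.549°S, 174.366°E:
  F: √((-0.042·111.32)² + (-0.036·88.24)²) = √(21.85973919 + 10.09104169) = 5.652502 km
  G: √((0.004·111.32)² + (-0.027·88.24)²) = √(0.19827428 + 5.67621095) = 2.423734 km
  H: √((-0.043·111.32)² + (-0.054·88.24)²) = √(22.91307130 + 22.70484380) = 6.754104 km
  → nearest: G (2.423734 km)
S at 37.581°S, 174.370°E:
  F: √((-0.010·111.32)² + (-0.040·88.24)²) = √(1.23921424 + 12.45807616) = 3.700985 km
  G: √((0.036·111.32)² + (-0.031·88.24)²) = √(16.06021655 + 7.48263199) = 4.852097 km
  H: √((-0.011·111.32)² + (-0.058·88.24)²) = √(1.49944923 + 26.19310513) = 5.262372 km
  → nearest: F (3.700985 km)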